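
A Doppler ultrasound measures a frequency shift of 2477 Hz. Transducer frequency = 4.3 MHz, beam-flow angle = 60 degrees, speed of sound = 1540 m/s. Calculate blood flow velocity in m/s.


v = fd * c / (2 * f0 * cos(theta))
v = 2477 * 1540 / (2 * 4.3000e+06 * cos(60))
v = 0.8871 m/s


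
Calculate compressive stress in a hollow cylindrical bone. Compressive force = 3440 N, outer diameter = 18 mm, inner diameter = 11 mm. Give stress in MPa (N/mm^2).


A = pi*(r_o^2 - r_i^2)
r_o = 9 mm, r_i = 5.5 mm
A = 159.436 mm^2
sigma = F/A = 3440 / 159.436
sigma = 21.58 MPa


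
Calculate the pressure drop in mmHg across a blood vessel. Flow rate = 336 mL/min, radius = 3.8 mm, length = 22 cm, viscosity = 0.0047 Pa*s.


dP = 8*mu*L*Q / (pi*r^4)
Q = 336 mL/min = 5.6e-06 m^3/s
dP = 70.7154 Pa = 70.7154 / 133.322 mmHg = 0.5304 mmHg


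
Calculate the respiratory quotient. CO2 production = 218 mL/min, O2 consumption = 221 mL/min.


RQ = VCO2 / VO2
RQ = 218 / 221
RQ = 0.9864


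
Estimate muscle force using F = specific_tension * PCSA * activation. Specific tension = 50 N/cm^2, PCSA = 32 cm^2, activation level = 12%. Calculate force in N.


F = sigma * PCSA * activation
F = 50 * 32 * 0.12
F = 192 N


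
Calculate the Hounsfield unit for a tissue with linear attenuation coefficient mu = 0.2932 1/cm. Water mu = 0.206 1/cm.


HU = ((mu_tissue - mu_water) / mu_water) * 1000
HU = ((0.2932 - 0.206) / 0.206) * 1000
HU = 423.3


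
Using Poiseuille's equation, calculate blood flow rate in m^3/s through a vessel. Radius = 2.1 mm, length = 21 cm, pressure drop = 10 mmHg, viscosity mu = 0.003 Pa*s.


Q = pi*r^4*dP / (8*mu*L)
r = 0.0021 m, L = 0.21 m
dP = 10 mmHg = 1333.22 Pa
Q = 1.6162e-05 m^3/s


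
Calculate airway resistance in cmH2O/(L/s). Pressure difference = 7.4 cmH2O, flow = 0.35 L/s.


R = dP / flow
R = 7.4 / 0.35
R = 21.14 cmH2O/(L/s)


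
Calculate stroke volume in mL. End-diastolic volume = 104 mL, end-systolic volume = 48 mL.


SV = EDV - ESV
SV = 104 - 48
SV = 56 mL


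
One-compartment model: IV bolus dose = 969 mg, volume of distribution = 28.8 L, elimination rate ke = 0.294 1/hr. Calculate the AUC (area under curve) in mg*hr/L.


C0 = Dose/Vd = 969/28.8 = 33.6458 mg/L
AUC = C0/ke = 33.6458/0.294
AUC = 114.4 mg*hr/L


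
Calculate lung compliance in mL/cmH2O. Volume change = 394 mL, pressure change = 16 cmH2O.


C = dV / dP
C = 394 / 16
C = 24.62 mL/cmH2O


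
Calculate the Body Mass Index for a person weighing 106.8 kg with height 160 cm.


BMI = weight / height^2
height = 160 cm = 1.6 m
BMI = 106.8 / 1.6^2
BMI = 41.72 kg/m^2


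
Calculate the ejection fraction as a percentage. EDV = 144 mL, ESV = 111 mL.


SV = EDV - ESV = 144 - 111 = 33 mL
EF = SV/EDV * 100 = 33/144 * 100
EF = 22.92%


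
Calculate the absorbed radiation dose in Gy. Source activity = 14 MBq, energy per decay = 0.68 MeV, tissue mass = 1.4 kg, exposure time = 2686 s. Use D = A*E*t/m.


A = 14 MBq = 1.4000e+07 Bq
E = 0.68 MeV = 1.08936e-13 J
D = A*E*t/m = 1.4000e+07*1.08936e-13*2686/1.4
D = 0.002926 Gy


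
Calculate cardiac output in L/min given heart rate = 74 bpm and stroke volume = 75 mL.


CO = HR * SV
CO = 74 * 75 / 1000
CO = 5.55 L/min


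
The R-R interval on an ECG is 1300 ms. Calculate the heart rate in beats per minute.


HR = 60 / RR_interval(s)
RR = 1300 ms = 1.3 s
HR = 60 / 1.3 = 46.15 bpm


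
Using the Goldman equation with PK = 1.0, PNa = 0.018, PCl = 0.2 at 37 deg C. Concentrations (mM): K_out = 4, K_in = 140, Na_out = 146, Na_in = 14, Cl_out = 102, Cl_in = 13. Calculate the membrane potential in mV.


Vm = (RT/F)*ln((PK*Ko + PNa*Nao + PCl*Cli)/(PK*Ki + PNa*Nai + PCl*Clo))
Numer = 9.228, Denom = 160.652
Vm = -76.35 mV


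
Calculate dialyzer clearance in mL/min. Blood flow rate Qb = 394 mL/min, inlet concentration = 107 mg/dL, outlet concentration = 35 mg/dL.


K = Qb * (Cb_in - Cb_out) / Cb_in
K = 394 * (107 - 35) / 107
K = 265.1 mL/min


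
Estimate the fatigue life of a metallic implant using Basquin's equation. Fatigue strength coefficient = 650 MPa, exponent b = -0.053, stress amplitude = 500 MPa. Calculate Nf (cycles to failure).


sigma_a = sigma_f' * (2Nf)^b
2Nf = (sigma_a/sigma_f')^(1/b)
2Nf = (500/650)^(1/-0.053)
2Nf = 141.21296
Nf = 70.61


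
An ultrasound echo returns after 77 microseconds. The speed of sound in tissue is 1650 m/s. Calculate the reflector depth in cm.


depth = c * t / 2
t = 77 us = 7.7000e-05 s
depth = 1650 * 7.7000e-05 / 2
depth = 0.063525 m = 6.3525 cm


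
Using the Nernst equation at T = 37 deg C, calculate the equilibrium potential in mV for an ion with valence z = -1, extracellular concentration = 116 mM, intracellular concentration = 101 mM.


E = (RT/(zF)) * ln(C_out/C_in)
T = 37 + 273.15 = 310.15 K
E = (8.314 * 310.15 / (-1 * 96485)) * ln(116/101)
E = -3.701 mV


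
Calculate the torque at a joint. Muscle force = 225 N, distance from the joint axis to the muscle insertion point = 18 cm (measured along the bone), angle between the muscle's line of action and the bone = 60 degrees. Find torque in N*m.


Torque = F * d * sin(theta)   (moment arm = d*sin(theta))
d = 18 cm = 0.18 m
Torque = 225 * 0.18 * sin(60)
Torque = 35.07 N*m


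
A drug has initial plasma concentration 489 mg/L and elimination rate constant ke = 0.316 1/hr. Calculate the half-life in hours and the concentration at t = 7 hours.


t_half = ln(2) / ke = 0.693147 / 0.316 = 2.194 hr
C(t) = C0 * exp(-ke*t) = 489 * exp(-0.316*7)
C(7) = 53.54 mg/L


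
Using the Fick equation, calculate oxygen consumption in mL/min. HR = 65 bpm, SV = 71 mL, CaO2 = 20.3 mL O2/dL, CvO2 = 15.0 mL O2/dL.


CO = HR*SV = 65*71/1000 = 4.615 L/min
a-v O2 diff = 20.3 - 15.0 = 5.3 mL/dL
VO2 = CO * (CaO2-CvO2) * 10 dL/L
VO2 = 4.615 * 5.3 * 10
VO2 = 244.6 mL/min


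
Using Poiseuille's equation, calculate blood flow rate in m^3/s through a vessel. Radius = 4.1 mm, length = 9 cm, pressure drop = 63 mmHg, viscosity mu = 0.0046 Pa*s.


Q = pi*r^4*dP / (8*mu*L)
r = 0.0041 m, L = 0.09 m
dP = 63 mmHg = 8399.286 Pa
Q = 0.002251 m^3/s


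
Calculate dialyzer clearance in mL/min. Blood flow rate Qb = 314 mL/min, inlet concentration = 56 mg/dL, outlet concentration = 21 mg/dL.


K = Qb * (Cb_in - Cb_out) / Cb_in
K = 314 * (56 - 21) / 56
K = 196.2 mL/min


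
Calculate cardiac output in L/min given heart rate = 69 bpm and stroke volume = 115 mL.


CO = HR * SV
CO = 69 * 115 / 1000
CO = 7.935 L/min


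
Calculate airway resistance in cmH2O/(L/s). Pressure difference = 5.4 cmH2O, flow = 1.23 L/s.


R = dP / flow
R = 5.4 / 1.23
R = 4.39 cmH2O/(L/s)


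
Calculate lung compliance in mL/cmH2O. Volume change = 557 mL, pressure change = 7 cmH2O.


C = dV / dP
C = 557 / 7
C = 79.57 mL/cmH2O


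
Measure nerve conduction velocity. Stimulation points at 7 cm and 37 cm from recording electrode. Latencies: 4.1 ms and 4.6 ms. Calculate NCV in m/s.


Distance = (37 - 7) / 100 = 0.3 m
dt = (4.6 - 4.1) / 1000 = 5.0000e-04 s
NCV = dist / dt = 600 m/s


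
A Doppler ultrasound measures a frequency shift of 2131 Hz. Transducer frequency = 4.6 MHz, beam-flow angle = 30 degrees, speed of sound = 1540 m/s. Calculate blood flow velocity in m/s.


v = fd * c / (2 * f0 * cos(theta))
v = 2131 * 1540 / (2 * 4.6000e+06 * cos(30))
v = 0.4119 m/s


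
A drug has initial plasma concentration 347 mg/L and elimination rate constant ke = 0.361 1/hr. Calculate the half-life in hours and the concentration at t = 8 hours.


t_half = ln(2) / ke = 0.693147 / 0.361 = 1.92 hr
C(t) = C0 * exp(-ke*t) = 347 * exp(-0.361*8)
C(8) = 19.32 mg/L


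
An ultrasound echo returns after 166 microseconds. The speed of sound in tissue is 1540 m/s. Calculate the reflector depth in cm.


depth = c * t / 2
t = 166 us = 1.6600e-04 s
depth = 1540 * 1.6600e-04 / 2
depth = 0.12782 m = 12.782 cm


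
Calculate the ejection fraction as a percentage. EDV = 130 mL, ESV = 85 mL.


SV = EDV - ESV = 130 - 85 = 45 mL
EF = SV/EDV * 100 = 45/130 * 100
EF = 34.62%


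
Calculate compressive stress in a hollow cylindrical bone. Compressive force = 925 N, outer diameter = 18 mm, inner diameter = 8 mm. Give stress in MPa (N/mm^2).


A = pi*(r_o^2 - r_i^2)
r_o = 9 mm, r_i = 4 mm
A = 204.204 mm^2
sigma = F/A = 925 / 204.204
sigma = 4.53 MPa


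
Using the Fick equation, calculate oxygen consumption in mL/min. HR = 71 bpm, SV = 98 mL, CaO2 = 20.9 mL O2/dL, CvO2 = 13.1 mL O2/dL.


CO = HR*SV = 71*98/1000 = 6.958 L/min
a-v O2 diff = 20.9 - 13.1 = 7.8 mL/dL
VO2 = CO * (CaO2-CvO2) * 10 dL/L
VO2 = 6.958 * 7.8 * 10
VO2 = 542.7 mL/min


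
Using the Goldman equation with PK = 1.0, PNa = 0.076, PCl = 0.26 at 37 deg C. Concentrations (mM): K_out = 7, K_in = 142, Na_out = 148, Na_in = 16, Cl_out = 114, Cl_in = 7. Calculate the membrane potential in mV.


Vm = (RT/F)*ln((PK*Ko + PNa*Nao + PCl*Cli)/(PK*Ki + PNa*Nai + PCl*Clo))
Numer = 20.068, Denom = 172.856
Vm = -57.55 mV


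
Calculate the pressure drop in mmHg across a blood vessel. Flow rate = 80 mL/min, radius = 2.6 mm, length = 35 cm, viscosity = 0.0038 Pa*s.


dP = 8*mu*L*Q / (pi*r^4)
Q = 80 mL/min = 1.33333e-06 m^3/s
dP = 98.818 Pa = 98.818 / 133.322 mmHg = 0.7412 mmHg


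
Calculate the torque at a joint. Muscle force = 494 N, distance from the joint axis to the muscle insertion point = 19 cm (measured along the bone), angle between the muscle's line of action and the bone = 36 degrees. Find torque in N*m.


Torque = F * d * sin(theta)   (moment arm = d*sin(theta))
d = 19 cm = 0.19 m
Torque = 494 * 0.19 * sin(36)
Torque = 55.17 N*m


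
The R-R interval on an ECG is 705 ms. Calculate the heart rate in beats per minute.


HR = 60 / RR_interval(s)
RR = 705 ms = 0.705 s
HR = 60 / 0.705 = 85.11 bpm


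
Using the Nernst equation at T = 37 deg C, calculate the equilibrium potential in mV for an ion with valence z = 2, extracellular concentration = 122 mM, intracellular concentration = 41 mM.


E = (RT/(zF)) * ln(C_out/C_in)
T = 37 + 273.15 = 310.15 K
E = (8.314 * 310.15 / (2 * 96485)) * ln(122/41)
E = 14.57 mV


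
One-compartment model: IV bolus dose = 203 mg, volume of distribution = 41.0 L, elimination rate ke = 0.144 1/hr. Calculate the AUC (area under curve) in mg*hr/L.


C0 = Dose/Vd = 203/41.0 = 4.95122 mg/L
AUC = C0/ke = 4.95122/0.144
AUC = 34.38 mg*hr/L


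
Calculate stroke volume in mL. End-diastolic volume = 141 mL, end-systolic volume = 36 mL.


SV = EDV - ESV
SV = 141 - 36
SV = 105 mL


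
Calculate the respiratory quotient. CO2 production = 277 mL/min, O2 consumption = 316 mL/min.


RQ = VCO2 / VO2
RQ = 277 / 316
RQ = 0.8766


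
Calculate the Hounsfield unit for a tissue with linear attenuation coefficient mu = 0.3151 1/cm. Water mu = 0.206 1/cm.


HU = ((mu_tissue - mu_water) / mu_water) * 1000
HU = ((0.3151 - 0.206) / 0.206) * 1000
HU = 529.6


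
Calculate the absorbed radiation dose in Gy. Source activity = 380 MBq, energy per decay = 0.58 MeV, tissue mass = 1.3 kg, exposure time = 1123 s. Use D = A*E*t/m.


A = 380 MBq = 3.8000e+08 Bq
E = 0.58 MeV = 9.2916e-14 J
D = A*E*t/m = 3.8000e+08*9.2916e-14*1123/1.3
D = 0.0305 Gy


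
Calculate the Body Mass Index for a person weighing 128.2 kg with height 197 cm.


BMI = weight / height^2
height = 197 cm = 1.97 m
BMI = 128.2 / 1.97^2
BMI = 33.03 kg/m^2


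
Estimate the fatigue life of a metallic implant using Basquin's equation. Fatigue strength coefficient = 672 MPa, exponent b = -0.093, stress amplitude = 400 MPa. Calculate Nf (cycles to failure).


sigma_a = sigma_f' * (2Nf)^b
2Nf = (sigma_a/sigma_f')^(1/b)
2Nf = (400/672)^(1/-0.093)
2Nf = 264.65521
Nf = 132.3


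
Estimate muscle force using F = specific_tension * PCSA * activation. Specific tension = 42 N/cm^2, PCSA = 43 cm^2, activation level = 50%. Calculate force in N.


F = sigma * PCSA * activation
F = 42 * 43 * 0.5
F = 903 N


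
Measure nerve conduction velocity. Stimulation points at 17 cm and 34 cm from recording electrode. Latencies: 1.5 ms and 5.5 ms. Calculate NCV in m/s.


Distance = (34 - 17) / 100 = 0.17 m
dt = (5.5 - 1.5) / 1000 = 0.004 s
NCV = dist / dt = 42.5 m/s


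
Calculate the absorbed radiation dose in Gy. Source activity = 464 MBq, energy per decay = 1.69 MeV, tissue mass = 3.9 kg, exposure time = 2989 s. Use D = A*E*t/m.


A = 464 MBq = 4.6400e+08 Bq
E = 1.69 MeV = 2.70738e-13 J
D = A*E*t/m = 4.6400e+08*2.70738e-13*2989/3.9
D = 0.09628 Gy


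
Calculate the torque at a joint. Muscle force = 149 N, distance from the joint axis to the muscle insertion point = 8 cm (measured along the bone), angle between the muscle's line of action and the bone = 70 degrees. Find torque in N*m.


Torque = F * d * sin(theta)   (moment arm = d*sin(theta))
d = 8 cm = 0.08 m
Torque = 149 * 0.08 * sin(70)
Torque = 11.2 N*m


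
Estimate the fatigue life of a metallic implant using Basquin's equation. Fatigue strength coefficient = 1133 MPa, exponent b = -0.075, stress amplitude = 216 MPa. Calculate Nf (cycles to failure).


sigma_a = sigma_f' * (2Nf)^b
2Nf = (sigma_a/sigma_f')^(1/b)
2Nf = (216/1133)^(1/-0.075)
2Nf = 3.9538069e+09
Nf = 1.9769e+09


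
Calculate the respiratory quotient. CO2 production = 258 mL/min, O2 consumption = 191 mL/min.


RQ = VCO2 / VO2
RQ = 258 / 191
RQ = 1.351


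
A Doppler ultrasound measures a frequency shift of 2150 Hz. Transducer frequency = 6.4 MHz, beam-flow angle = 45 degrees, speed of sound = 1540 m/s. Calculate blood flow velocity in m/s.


v = fd * c / (2 * f0 * cos(theta))
v = 2150 * 1540 / (2 * 6.4000e+06 * cos(45))
v = 0.3658 m/s


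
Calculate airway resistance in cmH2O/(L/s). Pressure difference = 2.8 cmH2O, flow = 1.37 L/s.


R = dP / flow
R = 2.8 / 1.37
R = 2.044 cmH2O/(L/s)


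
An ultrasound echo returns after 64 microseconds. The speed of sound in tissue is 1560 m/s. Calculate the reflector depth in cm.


depth = c * t / 2
t = 64 us = 6.4000e-05 s
depth = 1560 * 6.4000e-05 / 2
depth = 0.04992 m = 4.992 cm


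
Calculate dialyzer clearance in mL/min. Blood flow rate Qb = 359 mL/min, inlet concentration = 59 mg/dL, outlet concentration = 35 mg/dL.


K = Qb * (Cb_in - Cb_out) / Cb_in
K = 359 * (59 - 35) / 59
K = 146 mL/min


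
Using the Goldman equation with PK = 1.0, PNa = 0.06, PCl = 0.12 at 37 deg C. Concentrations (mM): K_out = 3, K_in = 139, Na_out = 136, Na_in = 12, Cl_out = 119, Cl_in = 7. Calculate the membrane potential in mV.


Vm = (RT/F)*ln((PK*Ko + PNa*Nao + PCl*Cli)/(PK*Ki + PNa*Nai + PCl*Clo))
Numer = 12, Denom = 154
Vm = -68.2 mV


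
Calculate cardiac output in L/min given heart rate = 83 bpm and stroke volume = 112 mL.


CO = HR * SV
CO = 83 * 112 / 1000
CO = 9.296 L/min


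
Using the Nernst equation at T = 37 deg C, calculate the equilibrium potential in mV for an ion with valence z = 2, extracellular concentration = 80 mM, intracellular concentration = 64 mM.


E = (RT/(zF)) * ln(C_out/C_in)
T = 37 + 273.15 = 310.15 K
E = (8.314 * 310.15 / (2 * 96485)) * ln(80/64)
E = 2.982 mV


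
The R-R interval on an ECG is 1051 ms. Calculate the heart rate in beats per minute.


HR = 60 / RR_interval(s)
RR = 1051 ms = 1.051 s
HR = 60 / 1.051 = 57.09 bpm


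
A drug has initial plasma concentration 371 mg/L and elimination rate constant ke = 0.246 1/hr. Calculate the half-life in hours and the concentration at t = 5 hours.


t_half = ln(2) / ke = 0.693147 / 0.246 = 2.818 hr
C(t) = C0 * exp(-ke*t) = 371 * exp(-0.246*5)
C(5) = 108.4 mg/L


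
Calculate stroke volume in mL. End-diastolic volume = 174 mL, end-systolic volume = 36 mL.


SV = EDV - ESV
SV = 174 - 36
SV = 138 mL


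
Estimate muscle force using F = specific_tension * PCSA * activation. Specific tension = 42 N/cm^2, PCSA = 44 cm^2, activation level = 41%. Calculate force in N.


F = sigma * PCSA * activation
F = 42 * 44 * 0.41
F = 757.7 N


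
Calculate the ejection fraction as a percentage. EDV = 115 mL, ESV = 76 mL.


SV = EDV - ESV = 115 - 76 = 39 mL
EF = SV/EDV * 100 = 39/115 * 100
EF = 33.91%


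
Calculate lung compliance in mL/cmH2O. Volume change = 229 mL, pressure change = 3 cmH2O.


C = dV / dP
C = 229 / 3
C = 76.33 mL/cmH2O


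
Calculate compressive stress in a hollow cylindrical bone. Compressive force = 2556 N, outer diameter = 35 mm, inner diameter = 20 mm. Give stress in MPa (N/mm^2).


A = pi*(r_o^2 - r_i^2)
r_o = 17.5 mm, r_i = 10 mm
A = 647.953 mm^2
sigma = F/A = 2556 / 647.953
sigma = 3.945 MPa


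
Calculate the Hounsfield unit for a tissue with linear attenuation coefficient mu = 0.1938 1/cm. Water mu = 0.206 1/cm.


HU = ((mu_tissue - mu_water) / mu_water) * 1000
HU = ((0.1938 - 0.206) / 0.206) * 1000
HU = -59.22


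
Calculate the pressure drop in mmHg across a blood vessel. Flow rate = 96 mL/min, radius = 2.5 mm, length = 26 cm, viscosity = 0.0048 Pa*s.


dP = 8*mu*L*Q / (pi*r^4)
Q = 96 mL/min = 1.6e-06 m^3/s
dP = 130.171 Pa = 130.171 / 133.322 mmHg = 0.9764 mmHg


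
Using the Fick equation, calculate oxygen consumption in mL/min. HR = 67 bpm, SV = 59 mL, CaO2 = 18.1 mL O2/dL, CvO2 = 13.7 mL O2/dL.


CO = HR*SV = 67*59/1000 = 3.953 L/min
a-v O2 diff = 18.1 - 13.7 = 4.4 mL/dL
VO2 = CO * (CaO2-CvO2) * 10 dL/L
VO2 = 3.953 * 4.4 * 10
VO2 = 173.9 mL/min


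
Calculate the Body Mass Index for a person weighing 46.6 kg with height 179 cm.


BMI = weight / height^2
height = 179 cm = 1.79 m
BMI = 46.6 / 1.79^2
BMI = 14.54 kg/m^2


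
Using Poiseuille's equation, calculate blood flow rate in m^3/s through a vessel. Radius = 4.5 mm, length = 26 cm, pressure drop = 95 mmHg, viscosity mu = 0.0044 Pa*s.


Q = pi*r^4*dP / (8*mu*L)
r = 0.0045 m, L = 0.26 m
dP = 95 mmHg = 12665.59 Pa
Q = 0.001783 m^3/s


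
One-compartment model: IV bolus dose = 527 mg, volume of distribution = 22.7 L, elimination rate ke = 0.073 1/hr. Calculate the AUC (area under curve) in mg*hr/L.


C0 = Dose/Vd = 527/22.7 = 23.2159 mg/L
AUC = C0/ke = 23.2159/0.073
AUC = 318 mg*hr/L


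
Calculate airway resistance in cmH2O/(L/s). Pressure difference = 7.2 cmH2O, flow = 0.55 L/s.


R = dP / flow
R = 7.2 / 0.55
R = 13.09 cmH2O/(L/s)


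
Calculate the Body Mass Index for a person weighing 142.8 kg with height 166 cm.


BMI = weight / height^2
height = 166 cm = 1.66 m
BMI = 142.8 / 1.66^2
BMI = 51.82 kg/m^2


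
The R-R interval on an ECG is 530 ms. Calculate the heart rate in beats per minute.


HR = 60 / RR_interval(s)
RR = 530 ms = 0.53 s
HR = 60 / 0.53 = 113.2 bpm


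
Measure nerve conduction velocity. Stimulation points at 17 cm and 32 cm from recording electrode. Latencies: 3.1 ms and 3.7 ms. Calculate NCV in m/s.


Distance = (32 - 17) / 100 = 0.15 m
dt = (3.7 - 3.1) / 1000 = 6.0000e-04 s
NCV = dist / dt = 250 m/s


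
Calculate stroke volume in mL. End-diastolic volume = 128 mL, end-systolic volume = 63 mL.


SV = EDV - ESV
SV = 128 - 63
SV = 65 mL


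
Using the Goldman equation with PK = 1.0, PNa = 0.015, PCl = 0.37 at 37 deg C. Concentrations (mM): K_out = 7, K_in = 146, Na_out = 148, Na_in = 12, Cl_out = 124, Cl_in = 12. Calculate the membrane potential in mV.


Vm = (RT/F)*ln((PK*Ko + PNa*Nao + PCl*Cli)/(PK*Ki + PNa*Nai + PCl*Clo))
Numer = 13.66, Denom = 192.06
Vm = -70.64 mV


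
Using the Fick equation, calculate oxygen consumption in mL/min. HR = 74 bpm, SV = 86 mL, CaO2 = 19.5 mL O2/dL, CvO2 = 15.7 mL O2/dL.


CO = HR*SV = 74*86/1000 = 6.364 L/min
a-v O2 diff = 19.5 - 15.7 = 3.8 mL/dL
VO2 = CO * (CaO2-CvO2) * 10 dL/L
VO2 = 6.364 * 3.8 * 10
VO2 = 241.8 mL/min


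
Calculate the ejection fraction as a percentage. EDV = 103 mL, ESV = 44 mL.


SV = EDV - ESV = 103 - 44 = 59 mL
EF = SV/EDV * 100 = 59/103 * 100
EF = 57.28%


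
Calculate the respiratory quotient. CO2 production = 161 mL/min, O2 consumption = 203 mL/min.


RQ = VCO2 / VO2
RQ = 161 / 203
RQ = 0.7931


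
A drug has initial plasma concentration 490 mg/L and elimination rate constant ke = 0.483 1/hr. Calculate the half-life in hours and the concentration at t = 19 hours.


t_half = ln(2) / ke = 0.693147 / 0.483 = 1.435 hr
C(t) = C0 * exp(-ke*t) = 490 * exp(-0.483*19)
C(19) = 0.05066 mg/L


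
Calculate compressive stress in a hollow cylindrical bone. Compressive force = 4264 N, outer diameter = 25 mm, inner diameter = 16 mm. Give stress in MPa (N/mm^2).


A = pi*(r_o^2 - r_i^2)
r_o = 12.5 mm, r_i = 8 mm
A = 289.812 mm^2
sigma = F/A = 4264 / 289.812
sigma = 14.71 MPa


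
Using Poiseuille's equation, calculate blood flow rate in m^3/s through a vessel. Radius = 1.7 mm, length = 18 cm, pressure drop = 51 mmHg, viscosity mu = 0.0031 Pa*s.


Q = pi*r^4*dP / (8*mu*L)
r = 0.0017 m, L = 0.18 m
dP = 51 mmHg = 6799.422 Pa
Q = 3.9966e-05 m^3/s


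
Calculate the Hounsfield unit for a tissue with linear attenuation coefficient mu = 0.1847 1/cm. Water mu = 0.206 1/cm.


HU = ((mu_tissue - mu_water) / mu_water) * 1000
HU = ((0.1847 - 0.206) / 0.206) * 1000
HU = -103.4


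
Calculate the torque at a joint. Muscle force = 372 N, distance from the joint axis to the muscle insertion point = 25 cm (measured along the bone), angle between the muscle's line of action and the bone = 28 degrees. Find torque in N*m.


Torque = F * d * sin(theta)   (moment arm = d*sin(theta))
d = 25 cm = 0.25 m
Torque = 372 * 0.25 * sin(28)
Torque = 43.66 N*m


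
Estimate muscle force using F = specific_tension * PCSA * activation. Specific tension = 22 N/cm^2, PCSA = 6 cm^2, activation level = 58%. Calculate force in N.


F = sigma * PCSA * activation
F = 22 * 6 * 0.58
F = 76.56 N


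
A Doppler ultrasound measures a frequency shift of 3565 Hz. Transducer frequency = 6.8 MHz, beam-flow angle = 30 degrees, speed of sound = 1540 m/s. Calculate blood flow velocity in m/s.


v = fd * c / (2 * f0 * cos(theta))
v = 3565 * 1540 / (2 * 6.8000e+06 * cos(30))
v = 0.4661 m/s


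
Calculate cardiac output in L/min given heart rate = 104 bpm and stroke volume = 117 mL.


CO = HR * SV
CO = 104 * 117 / 1000
CO = 12.17 L/min


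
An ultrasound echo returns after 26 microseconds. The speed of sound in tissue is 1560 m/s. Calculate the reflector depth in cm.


depth = c * t / 2
t = 26 us = 2.6000e-05 s
depth = 1560 * 2.6000e-05 / 2
depth = 0.02028 m = 2.028 cm


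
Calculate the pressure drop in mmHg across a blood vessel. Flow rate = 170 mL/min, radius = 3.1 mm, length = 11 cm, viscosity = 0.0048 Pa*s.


dP = 8*mu*L*Q / (pi*r^4)
Q = 170 mL/min = 2.83333e-06 m^3/s
dP = 41.25 Pa = 41.25 / 133.322 mmHg = 0.3094 mmHg


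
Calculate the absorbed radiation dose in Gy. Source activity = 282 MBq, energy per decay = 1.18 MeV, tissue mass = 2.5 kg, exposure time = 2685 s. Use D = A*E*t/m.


A = 282 MBq = 2.8200e+08 Bq
E = 1.18 MeV = 1.89036e-13 J
D = A*E*t/m = 2.8200e+08*1.89036e-13*2685/2.5
D = 0.05725 Gy


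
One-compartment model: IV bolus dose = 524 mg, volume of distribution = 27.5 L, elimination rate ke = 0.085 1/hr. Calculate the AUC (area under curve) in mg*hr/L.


C0 = Dose/Vd = 524/27.5 = 19.0545 mg/L
AUC = C0/ke = 19.0545/0.085
AUC = 224.2 mg*hr/L


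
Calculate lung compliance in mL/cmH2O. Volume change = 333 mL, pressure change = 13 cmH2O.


C = dV / dP
C = 333 / 13
C = 25.62 mL/cmH2O


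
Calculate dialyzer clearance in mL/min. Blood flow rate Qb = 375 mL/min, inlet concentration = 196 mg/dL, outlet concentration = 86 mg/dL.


K = Qb * (Cb_in - Cb_out) / Cb_in
K = 375 * (196 - 86) / 196
K = 210.5 mL/min


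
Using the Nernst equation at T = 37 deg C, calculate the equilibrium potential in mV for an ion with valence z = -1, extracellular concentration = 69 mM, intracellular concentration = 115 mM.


E = (RT/(zF)) * ln(C_out/C_in)
T = 37 + 273.15 = 310.15 K
E = (8.314 * 310.15 / (-1 * 96485)) * ln(69/115)
E = 13.65 mV


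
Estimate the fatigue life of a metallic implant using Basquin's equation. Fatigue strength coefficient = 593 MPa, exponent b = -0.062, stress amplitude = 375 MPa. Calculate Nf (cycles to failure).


sigma_a = sigma_f' * (2Nf)^b
2Nf = (sigma_a/sigma_f')^(1/b)
2Nf = (375/593)^(1/-0.062)
2Nf = 1622.0164
Nf = 811


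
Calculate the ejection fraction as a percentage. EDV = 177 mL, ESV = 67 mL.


SV = EDV - ESV = 177 - 67 = 110 mL
EF = SV/EDV * 100 = 110/177 * 100
EF = 62.15%


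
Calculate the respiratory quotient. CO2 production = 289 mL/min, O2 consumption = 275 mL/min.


RQ = VCO2 / VO2
RQ = 289 / 275
RQ = 1.051


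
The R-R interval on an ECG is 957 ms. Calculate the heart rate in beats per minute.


HR = 60 / RR_interval(s)
RR = 957 ms = 0.957 s
HR = 60 / 0.957 = 62.7 bpm


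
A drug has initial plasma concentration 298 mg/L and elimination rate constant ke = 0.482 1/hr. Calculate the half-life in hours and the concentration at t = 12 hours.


t_half = ln(2) / ke = 0.693147 / 0.482 = 1.438 hr
C(t) = C0 * exp(-ke*t) = 298 * exp(-0.482*12)
C(12) = 0.9168 mg/L


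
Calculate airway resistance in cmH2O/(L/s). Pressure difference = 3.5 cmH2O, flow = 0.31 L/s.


R = dP / flow
R = 3.5 / 0.31
R = 11.29 cmH2O/(L/s)


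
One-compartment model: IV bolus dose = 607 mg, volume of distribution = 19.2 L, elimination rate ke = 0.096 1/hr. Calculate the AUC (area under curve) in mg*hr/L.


C0 = Dose/Vd = 607/19.2 = 31.6146 mg/L
AUC = C0/ke = 31.6146/0.096
AUC = 329.3 mg*hr/L


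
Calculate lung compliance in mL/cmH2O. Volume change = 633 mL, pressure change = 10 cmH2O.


C = dV / dP
C = 633 / 10
C = 63.3 mL/cmH2O


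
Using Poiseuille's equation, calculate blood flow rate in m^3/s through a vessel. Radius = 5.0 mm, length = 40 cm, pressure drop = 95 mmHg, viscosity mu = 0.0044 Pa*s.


Q = pi*r^4*dP / (8*mu*L)
r = 0.005 m, L = 0.4 m
dP = 95 mmHg = 12665.59 Pa
Q = 0.001766 m^3/s


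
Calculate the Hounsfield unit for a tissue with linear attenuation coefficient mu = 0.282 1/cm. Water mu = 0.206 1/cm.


HU = ((mu_tissue - mu_water) / mu_water) * 1000
HU = ((0.282 - 0.206) / 0.206) * 1000
HU = 368.9


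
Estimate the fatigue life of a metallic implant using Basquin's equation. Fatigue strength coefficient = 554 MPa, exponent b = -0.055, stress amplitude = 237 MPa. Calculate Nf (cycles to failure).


sigma_a = sigma_f' * (2Nf)^b
2Nf = (sigma_a/sigma_f')^(1/b)
2Nf = (237/554)^(1/-0.055)
2Nf = 5067025.2
Nf = 2.5335e+06


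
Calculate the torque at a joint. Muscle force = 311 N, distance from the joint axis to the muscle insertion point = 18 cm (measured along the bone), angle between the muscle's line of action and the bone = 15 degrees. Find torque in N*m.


Torque = F * d * sin(theta)   (moment arm = d*sin(theta))
d = 18 cm = 0.18 m
Torque = 311 * 0.18 * sin(15)
Torque = 14.49 N*m


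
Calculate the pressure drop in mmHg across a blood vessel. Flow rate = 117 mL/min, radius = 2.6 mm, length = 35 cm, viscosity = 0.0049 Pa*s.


dP = 8*mu*L*Q / (pi*r^4)
Q = 117 mL/min = 1.95e-06 m^3/s
dP = 186.357 Pa = 186.357 / 133.322 mmHg = 1.398 mmHg


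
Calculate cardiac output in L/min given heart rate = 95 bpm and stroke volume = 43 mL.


CO = HR * SV
CO = 95 * 43 / 1000
CO = 4.085 L/min


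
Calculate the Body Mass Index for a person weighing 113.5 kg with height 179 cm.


BMI = weight / height^2
height = 179 cm = 1.79 m
BMI = 113.5 / 1.79^2
BMI = 35.42 kg/m^2


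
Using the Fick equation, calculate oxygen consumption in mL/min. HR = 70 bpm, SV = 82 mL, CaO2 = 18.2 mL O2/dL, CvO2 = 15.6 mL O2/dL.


CO = HR*SV = 70*82/1000 = 5.74 L/min
a-v O2 diff = 18.2 - 15.6 = 2.6 mL/dL
VO2 = CO * (CaO2-CvO2) * 10 dL/L
VO2 = 5.74 * 2.6 * 10
VO2 = 149.2 mL/min


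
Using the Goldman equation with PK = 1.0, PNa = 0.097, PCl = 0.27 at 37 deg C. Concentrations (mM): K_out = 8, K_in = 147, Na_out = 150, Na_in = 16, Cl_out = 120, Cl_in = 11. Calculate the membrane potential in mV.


Vm = (RT/F)*ln((PK*Ko + PNa*Nao + PCl*Cli)/(PK*Ki + PNa*Nai + PCl*Clo))
Numer = 25.52, Denom = 180.952
Vm = -52.35 mV


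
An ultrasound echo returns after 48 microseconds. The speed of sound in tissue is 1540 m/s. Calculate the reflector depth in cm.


depth = c * t / 2
t = 48 us = 4.8000e-05 s
depth = 1540 * 4.8000e-05 / 2
depth = 0.03696 m = 3.696 cm


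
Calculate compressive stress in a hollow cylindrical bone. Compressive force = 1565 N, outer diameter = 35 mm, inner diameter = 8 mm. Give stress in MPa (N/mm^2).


A = pi*(r_o^2 - r_i^2)
r_o = 17.5 mm, r_i = 4 mm
A = 911.847 mm^2
sigma = F/A = 1565 / 911.847
sigma = 1.716 MPa


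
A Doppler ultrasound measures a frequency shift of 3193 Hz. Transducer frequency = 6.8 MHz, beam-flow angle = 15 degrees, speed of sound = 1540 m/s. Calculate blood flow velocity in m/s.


v = fd * c / (2 * f0 * cos(theta))
v = 3193 * 1540 / (2 * 6.8000e+06 * cos(15))
v = 0.3743 m/s


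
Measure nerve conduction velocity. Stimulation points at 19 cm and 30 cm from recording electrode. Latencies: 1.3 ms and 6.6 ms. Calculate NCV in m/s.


Distance = (30 - 19) / 100 = 0.11 m
dt = (6.6 - 1.3) / 1000 = 0.0053 s
NCV = dist / dt = 20.75 m/s


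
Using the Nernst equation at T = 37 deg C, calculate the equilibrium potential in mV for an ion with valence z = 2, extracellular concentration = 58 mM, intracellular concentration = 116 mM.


E = (RT/(zF)) * ln(C_out/C_in)
T = 37 + 273.15 = 310.15 K
E = (8.314 * 310.15 / (2 * 96485)) * ln(58/116)
E = -9.262 mV


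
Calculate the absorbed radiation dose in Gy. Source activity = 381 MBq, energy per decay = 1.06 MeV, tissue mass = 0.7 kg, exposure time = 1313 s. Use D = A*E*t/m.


A = 381 MBq = 3.8100e+08 Bq
E = 1.06 MeV = 1.69812e-13 J
D = A*E*t/m = 3.8100e+08*1.69812e-13*1313/0.7
D = 0.1214 Gy


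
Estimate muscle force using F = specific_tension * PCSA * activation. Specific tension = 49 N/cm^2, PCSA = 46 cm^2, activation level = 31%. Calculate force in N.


F = sigma * PCSA * activation
F = 49 * 46 * 0.31
F = 698.7 N


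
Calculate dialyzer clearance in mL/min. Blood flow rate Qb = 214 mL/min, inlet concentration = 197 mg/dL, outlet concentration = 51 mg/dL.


K = Qb * (Cb_in - Cb_out) / Cb_in
K = 214 * (197 - 51) / 197
K = 158.6 mL/min


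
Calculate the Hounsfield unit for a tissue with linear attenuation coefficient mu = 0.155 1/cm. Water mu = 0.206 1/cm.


HU = ((mu_tissue - mu_water) / mu_water) * 1000
HU = ((0.155 - 0.206) / 0.206) * 1000
HU = -247.6


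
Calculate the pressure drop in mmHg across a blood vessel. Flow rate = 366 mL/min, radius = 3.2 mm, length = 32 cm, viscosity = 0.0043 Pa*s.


dP = 8*mu*L*Q / (pi*r^4)
Q = 366 mL/min = 6.1e-06 m^3/s
dP = 203.84 Pa = 203.84 / 133.322 mmHg = 1.529 mmHg


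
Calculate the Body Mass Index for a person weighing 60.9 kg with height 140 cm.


BMI = weight / height^2
height = 140 cm = 1.4 m
BMI = 60.9 / 1.4^2
BMI = 31.07 kg/m^2


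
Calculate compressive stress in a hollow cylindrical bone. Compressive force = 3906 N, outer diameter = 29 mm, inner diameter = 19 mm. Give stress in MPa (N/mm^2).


A = pi*(r_o^2 - r_i^2)
r_o = 14.5 mm, r_i = 9.5 mm
A = 376.991 mm^2
sigma = F/A = 3906 / 376.991
sigma = 10.36 MPa


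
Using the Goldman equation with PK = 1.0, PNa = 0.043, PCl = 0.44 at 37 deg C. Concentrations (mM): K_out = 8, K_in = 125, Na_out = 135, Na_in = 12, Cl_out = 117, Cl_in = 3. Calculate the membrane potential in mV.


Vm = (RT/F)*ln((PK*Ko + PNa*Nao + PCl*Cli)/(PK*Ki + PNa*Nai + PCl*Clo))
Numer = 15.125, Denom = 176.996
Vm = -65.74 mV


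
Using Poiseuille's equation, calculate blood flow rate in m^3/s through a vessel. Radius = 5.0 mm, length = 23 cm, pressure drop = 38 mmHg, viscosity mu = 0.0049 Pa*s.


Q = pi*r^4*dP / (8*mu*L)
r = 0.005 m, L = 0.23 m
dP = 38 mmHg = 5066.236 Pa
Q = 0.001103 m^3/s


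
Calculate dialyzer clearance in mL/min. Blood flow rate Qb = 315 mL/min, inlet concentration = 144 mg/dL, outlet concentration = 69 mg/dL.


K = Qb * (Cb_in - Cb_out) / Cb_in
K = 315 * (144 - 69) / 144
K = 164.1 mL/min


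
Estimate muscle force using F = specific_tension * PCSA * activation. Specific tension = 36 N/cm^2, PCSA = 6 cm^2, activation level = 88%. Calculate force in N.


F = sigma * PCSA * activation
F = 36 * 6 * 0.88
F = 190.1 N


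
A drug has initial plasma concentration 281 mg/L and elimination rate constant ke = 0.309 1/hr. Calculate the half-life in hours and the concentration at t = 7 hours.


t_half = ln(2) / ke = 0.693147 / 0.309 = 2.243 hr
C(t) = C0 * exp(-ke*t) = 281 * exp(-0.309*7)
C(7) = 32.31 mg/L


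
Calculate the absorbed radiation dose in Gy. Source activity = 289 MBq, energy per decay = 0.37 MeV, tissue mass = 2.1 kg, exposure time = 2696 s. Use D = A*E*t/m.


A = 289 MBq = 2.8900e+08 Bq
E = 0.37 MeV = 5.9274e-14 J
D = A*E*t/m = 2.8900e+08*5.9274e-14*2696/2.1
D = 0.02199 Gy


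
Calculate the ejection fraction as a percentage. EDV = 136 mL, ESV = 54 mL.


SV = EDV - ESV = 136 - 54 = 82 mL
EF = SV/EDV * 100 = 82/136 * 100
EF = 60.29%


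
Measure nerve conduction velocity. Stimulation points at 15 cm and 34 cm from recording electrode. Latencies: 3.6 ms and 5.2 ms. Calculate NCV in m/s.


Distance = (34 - 15) / 100 = 0.19 m
dt = (5.2 - 3.6) / 1000 = 0.0016 s
NCV = dist / dt = 118.8 m/s


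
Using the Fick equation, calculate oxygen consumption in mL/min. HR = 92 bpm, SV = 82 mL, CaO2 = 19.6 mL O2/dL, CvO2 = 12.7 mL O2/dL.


CO = HR*SV = 92*82/1000 = 7.544 L/min
a-v O2 diff = 19.6 - 12.7 = 6.9 mL/dL
VO2 = CO * (CaO2-CvO2) * 10 dL/L
VO2 = 7.544 * 6.9 * 10
VO2 = 520.5 mL/min


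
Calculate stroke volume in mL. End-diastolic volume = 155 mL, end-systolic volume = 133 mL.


SV = EDV - ESV
SV = 155 - 133
SV = 22 mL


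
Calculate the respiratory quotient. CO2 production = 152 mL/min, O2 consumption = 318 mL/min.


RQ = VCO2 / VO2
RQ = 152 / 318
RQ = 0.478


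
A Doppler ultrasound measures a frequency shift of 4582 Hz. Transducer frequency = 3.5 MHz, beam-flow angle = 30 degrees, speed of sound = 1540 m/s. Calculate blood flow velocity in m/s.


v = fd * c / (2 * f0 * cos(theta))
v = 4582 * 1540 / (2 * 3.5000e+06 * cos(30))
v = 1.164 m/s


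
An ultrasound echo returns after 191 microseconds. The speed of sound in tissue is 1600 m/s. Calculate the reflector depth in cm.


depth = c * t / 2
t = 191 us = 1.9100e-04 s
depth = 1600 * 1.9100e-04 / 2
depth = 0.1528 m = 15.28 cm


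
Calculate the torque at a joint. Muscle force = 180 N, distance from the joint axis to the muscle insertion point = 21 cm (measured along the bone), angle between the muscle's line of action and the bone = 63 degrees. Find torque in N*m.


Torque = F * d * sin(theta)   (moment arm = d*sin(theta))
d = 21 cm = 0.21 m
Torque = 180 * 0.21 * sin(63)
Torque = 33.68 N*m


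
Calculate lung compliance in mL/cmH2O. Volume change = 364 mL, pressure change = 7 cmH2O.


C = dV / dP
C = 364 / 7
C = 52 mL/cmH2O


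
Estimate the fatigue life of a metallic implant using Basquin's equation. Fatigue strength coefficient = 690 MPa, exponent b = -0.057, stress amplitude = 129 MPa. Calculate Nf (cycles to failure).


sigma_a = sigma_f' * (2Nf)^b
2Nf = (sigma_a/sigma_f')^(1/b)
2Nf = (129/690)^(1/-0.057)
2Nf = 5.9769601e+12
Nf = 2.9885e+12


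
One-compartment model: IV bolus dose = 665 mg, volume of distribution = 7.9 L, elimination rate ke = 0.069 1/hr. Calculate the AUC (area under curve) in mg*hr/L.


C0 = Dose/Vd = 665/7.9 = 84.1772 mg/L
AUC = C0/ke = 84.1772/0.069
AUC = 1220 mg*hr/L


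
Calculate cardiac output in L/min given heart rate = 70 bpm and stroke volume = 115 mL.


CO = HR * SV
CO = 70 * 115 / 1000
CO = 8.05 L/min


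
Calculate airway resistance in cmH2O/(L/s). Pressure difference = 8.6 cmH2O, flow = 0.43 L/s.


R = dP / flow
R = 8.6 / 0.43
R = 20 cmH2O/(L/s)


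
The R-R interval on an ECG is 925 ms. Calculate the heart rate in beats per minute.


HR = 60 / RR_interval(s)
RR = 925 ms = 0.925 s
HR = 60 / 0.925 = 64.86 bpm


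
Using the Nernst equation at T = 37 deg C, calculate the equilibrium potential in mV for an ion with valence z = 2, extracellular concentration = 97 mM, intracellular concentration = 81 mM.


E = (RT/(zF)) * ln(C_out/C_in)
T = 37 + 273.15 = 310.15 K
E = (8.314 * 310.15 / (2 * 96485)) * ln(97/81)
E = 2.409 mV


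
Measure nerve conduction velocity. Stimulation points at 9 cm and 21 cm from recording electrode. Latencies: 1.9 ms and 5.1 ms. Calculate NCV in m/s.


Distance = (21 - 9) / 100 = 0.12 m
dt = (5.1 - 1.9) / 1000 = 0.0032 s
NCV = dist / dt = 37.5 m/s


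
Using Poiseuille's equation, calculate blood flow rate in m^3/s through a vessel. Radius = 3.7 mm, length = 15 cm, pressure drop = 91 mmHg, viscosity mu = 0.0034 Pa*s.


Q = pi*r^4*dP / (8*mu*L)
r = 0.0037 m, L = 0.15 m
dP = 91 mmHg = 12132.302 Pa
Q = 0.001751 m^3/s


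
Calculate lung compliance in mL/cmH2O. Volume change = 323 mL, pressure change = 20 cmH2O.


C = dV / dP
C = 323 / 20
C = 16.15 mL/cmH2O


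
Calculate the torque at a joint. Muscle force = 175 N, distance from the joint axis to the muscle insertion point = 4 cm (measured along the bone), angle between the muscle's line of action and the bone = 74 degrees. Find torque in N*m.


Torque = F * d * sin(theta)   (moment arm = d*sin(theta))
d = 4 cm = 0.04 m
Torque = 175 * 0.04 * sin(74)
Torque = 6.729 N*m


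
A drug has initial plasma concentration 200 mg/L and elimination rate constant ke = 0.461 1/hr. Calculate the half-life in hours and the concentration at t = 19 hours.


t_half = ln(2) / ke = 0.693147 / 0.461 = 1.504 hr
C(t) = C0 * exp(-ke*t) = 200 * exp(-0.461*19)
C(19) = 0.03141 mg/L


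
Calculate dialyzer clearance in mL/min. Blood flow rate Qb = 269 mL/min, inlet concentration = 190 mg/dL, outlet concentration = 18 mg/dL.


K = Qb * (Cb_in - Cb_out) / Cb_in
K = 269 * (190 - 18) / 190
K = 243.5 mL/min


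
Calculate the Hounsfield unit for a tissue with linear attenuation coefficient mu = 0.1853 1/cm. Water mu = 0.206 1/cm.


HU = ((mu_tissue - mu_water) / mu_water) * 1000
HU = ((0.1853 - 0.206) / 0.206) * 1000
HU = -100.5


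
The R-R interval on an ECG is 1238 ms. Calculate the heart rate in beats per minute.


HR = 60 / RR_interval(s)
RR = 1238 ms = 1.238 s
HR = 60 / 1.238 = 48.47 bpm


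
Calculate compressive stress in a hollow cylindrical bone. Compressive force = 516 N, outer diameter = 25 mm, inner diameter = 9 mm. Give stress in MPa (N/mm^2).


A = pi*(r_o^2 - r_i^2)
r_o = 12.5 mm, r_i = 4.5 mm
A = 427.257 mm^2
sigma = F/A = 516 / 427.257
sigma = 1.208 MPa


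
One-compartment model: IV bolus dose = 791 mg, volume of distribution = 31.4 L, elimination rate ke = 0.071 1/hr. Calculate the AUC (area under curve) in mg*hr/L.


C0 = Dose/Vd = 791/31.4 = 25.1911 mg/L
AUC = C0/ke = 25.1911/0.071
AUC = 354.8 mg*hr/L


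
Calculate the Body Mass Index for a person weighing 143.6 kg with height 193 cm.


BMI = weight / height^2
height = 193 cm = 1.93 m
BMI = 143.6 / 1.93^2
BMI = 38.55 kg/m^2


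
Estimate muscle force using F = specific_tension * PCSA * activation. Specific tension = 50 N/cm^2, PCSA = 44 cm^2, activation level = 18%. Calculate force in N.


F = sigma * PCSA * activation
F = 50 * 44 * 0.18
F = 396 N


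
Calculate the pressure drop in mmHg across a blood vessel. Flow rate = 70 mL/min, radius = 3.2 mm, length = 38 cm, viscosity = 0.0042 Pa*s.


dP = 8*mu*L*Q / (pi*r^4)
Q = 70 mL/min = 1.16667e-06 m^3/s
dP = 45.219 Pa = 45.219 / 133.322 mmHg = 0.3392 mmHg


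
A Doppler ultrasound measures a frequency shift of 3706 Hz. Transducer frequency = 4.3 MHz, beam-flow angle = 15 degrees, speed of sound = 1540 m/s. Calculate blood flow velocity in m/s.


v = fd * c / (2 * f0 * cos(theta))
v = 3706 * 1540 / (2 * 4.3000e+06 * cos(15))
v = 0.687 m/s


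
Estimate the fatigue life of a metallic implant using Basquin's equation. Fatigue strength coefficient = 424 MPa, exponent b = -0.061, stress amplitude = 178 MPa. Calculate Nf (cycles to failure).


sigma_a = sigma_f' * (2Nf)^b
2Nf = (sigma_a/sigma_f')^(1/b)
2Nf = (178/424)^(1/-0.061)
2Nf = 1511611.7
Nf = 7.558e+05
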